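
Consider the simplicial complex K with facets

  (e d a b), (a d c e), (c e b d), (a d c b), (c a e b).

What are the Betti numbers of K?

b_0 = 1, b_1 = 0, b_2 = 0, b_3 = 1.

Fix the vertex order a < b < c < d < e and write every simplex with vertices in increasing order. Then dim K = 3 and the simplices of K are:

  0-simplices (5): a, b, c, d, e
  1-simplices (10): ab, ac, ad, ae, bc, bd, be, cd, ce, de
  2-simplices (10): abc, abd, abe, acd, ace, ade, bcd, bce, bde, cde
  3-simplices (5): abcd, abce, abde, acde, bcde

giving chain groups C_0 ≅ Z^5, C_1 ≅ Z^10, C_2 ≅ Z^10, C_3 ≅ Z^5.

Boundary ∂_1: C_1 → C_0 is given by ∂[p,q] = [q] − [p].
As a 5×10 matrix over Z this has rank 4, with invariant factors (1,1,1,1).

Boundary ∂_2: C_2 → C_1 maps a triangle to the signed sum of its edges. For instance
  ∂bce = ce − be + bc,
  ∂abc = bc − ac + ab.
As a 10×10 matrix over Z this has rank 6, with invariant factors (1,1,1,1,1,1).

The boundary map ∂_3: C_3 → C_2 sends each 3-simplex σ to the alternating sum Σ_i (−1)^i (σ with its i-th vertex removed). For instance
  ∂abce = bce − ace + abe − abc,
  ∂abcd = bcd − acd + abd − abc.
As a 10×5 matrix over Z this has rank 4, with invariant factors (1,1,1,1).

From H_k ≅ ker(∂_k) / im(∂_{k+1}) we obtain:

  H_0: rank C_0 − rank ∂_1 = 5 − 4 = 1, and the invariant factors of ∂_1 are all 1, so H_0 ≅ Z.
  H_1: rank ker ∂_1 − rank ∂_2 = (10 − 4) − 6 = 0, and the invariant factors of ∂_2 are all 1, so H_1 ≅ 0.
  H_2: rank ker ∂_2 − rank ∂_3 = (10 − 6) − 4 = 0, and the invariant factors of ∂_3 are all 1, so H_2 ≅ 0.
  H_3: rank ker ∂_3 − rank ∂_4 = (5 − 4) − 0 = 1, and there is no ∂_4, so H_3 ≅ Z.

As a check, the Euler characteristic is 5 − 10 + 10 − 5 = 0, which agrees with 1 − 0 + 0 − 1 = 0.
(K is a triangulation of the 3-sphere S^3.)

Hence the Betti numbers are b_0 = 1, b_1 = 0, b_2 = 0, b_3 = 1.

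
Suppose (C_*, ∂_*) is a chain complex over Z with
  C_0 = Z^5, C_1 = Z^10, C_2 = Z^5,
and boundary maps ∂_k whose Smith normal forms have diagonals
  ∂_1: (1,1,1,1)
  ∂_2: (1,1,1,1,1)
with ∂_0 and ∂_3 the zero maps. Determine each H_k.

H_0 ≅ Z,  H_1 ≅ Z,  H_2 = 0.

H_0: b_0 = 5 − 0 − 4 = 1; torsion from ∂_1 factors > 1: none. So H_0 ≅ Z.
H_1: b_1 = 10 − 4 − 5 = 1; torsion from ∂_2 factors > 1: none. So H_1 ≅ Z.
H_2: b_2 = 5 − 5 − 0 = 0; torsion from ∂_3 factors > 1: none. So H_2 ≅ 0.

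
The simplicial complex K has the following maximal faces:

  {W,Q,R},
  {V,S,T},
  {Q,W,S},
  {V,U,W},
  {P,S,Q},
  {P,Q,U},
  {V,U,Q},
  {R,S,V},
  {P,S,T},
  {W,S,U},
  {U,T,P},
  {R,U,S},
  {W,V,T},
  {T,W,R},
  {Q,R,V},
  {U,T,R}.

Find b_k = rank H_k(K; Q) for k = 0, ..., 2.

b_0 = 1, b_1 = 2, b_2 = 1.

Take the total order P < Q < R < S < T < U < V < W on the vertex set. Then K (dimension 2) consists of the simplices:

  0-simplices (8): P, Q, R, S, T, U, V, W
  1-simplices (24): PQ, PS, PT, PU, QR, QS, QU, QV, QW, RS, RT, RU, RV, RW, ST, SU, SV, SW, TU, TV, TW, UV, UW, VW
  2-simplices (16): PQS, PQU, PST, PTU, QRV, QRW, QSW, QUV, RSU, RSV, RTU, RTW, STV, SUW, TVW, UVW

giving chain groups C_0 ≅ Z^8, C_1 ≅ Z^24, C_2 ≅ Z^16.

∂_1: C_1 → C_0 sends each edge [p,q] (with p < q) to q − p. For instance
  ∂SV = V − S.
This gives a 8×24 integer matrix of rank 7; reducing to Smith normal form yields diagonal entries (1,1,1,1,1,1,1).

Boundary ∂_2: C_2 → C_1 maps a triangle to the signed sum of its edges. For instance
  ∂RTW = TW − RW + RT,
  ∂PQU = QU − PU + PQ.
This gives a 24×16 integer matrix of rank 15; reducing to Smith normal form yields diagonal entries (1,1,1,1,1,1,1,1,1,1,1,1,1,1,1).

Reading off H_k = ker ∂_k / im ∂_{k+1}:

  H_0: rank C_0 − rank ∂_1 = 8 − 7 = 1, and the invariant factors of ∂_1 are all 1, so H_0 = Z.
  H_1: rank ker ∂_1 − rank ∂_2 = (24 − 7) − 15 = 2, and the invariant factors of ∂_2 are all 1, so H_1 = Z^2.
  H_2: rank ker ∂_2 − rank ∂_3 = (16 − 15) − 0 = 1, and there is no ∂_3, so H_2 = Z.

Hence the Betti numbers are b_0 = 1, b_1 = 2, b_2 = 1.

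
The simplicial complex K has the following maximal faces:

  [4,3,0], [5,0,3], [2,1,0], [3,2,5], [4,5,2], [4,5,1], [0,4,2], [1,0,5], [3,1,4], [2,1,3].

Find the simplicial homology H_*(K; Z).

H_0 ≅ Z,  H_1 ≅ Z/2,  H_2 = 0.

Fix the vertex order 0 < 1 < 2 < 3 < 4 < 5 and write every simplex with vertices in increasing order. Then dim K = 2 and the simplices of K are:

  0-simplices (6): [0], [1], [2], [3], [4], [5]
  1-simplices (15): [0,1], [0,2], [0,3], [0,4], [0,5], [1,2], [1,3], [1,4], [1,5], [2,3], [2,4], [2,5], [3,4], [3,5], [4,5]
  2-simplices (10): [0,1,2], [0,1,5], [0,2,4], [0,3,4], [0,3,5], [1,2,3], [1,3,4], [1,4,5], [2,3,5], [2,4,5]

so the chain groups are C_0 ≅ Z^6, C_1 ≅ Z^15, C_2 ≅ Z^10.

∂_1: C_1 → C_0 sends each edge [p,q] (with p < q) to q − p.
This gives a 6×15 integer matrix of rank 5; reducing to Smith normal form yields diagonal entries (1,1,1,1,1).

Boundary ∂_2: C_2 → C_1 sends each 2-simplex [p,q,r] to [q,r] − [p,r] + [p,q]. For instance
  ∂[0,2,4] = [2,4] − [0,4] + [0,2],
  ∂[1,3,4] = [3,4] − [1,4] + [1,3].
The resulting 15×10 matrix has rank 10, and its Smith normal form has invariant factors (1,1,1,1,1,1,1,1,1,2).

From H_k ≅ ker(∂_k) / im(∂_{k+1}) we obtain:

  H_0: rank C_0 − rank ∂_1 = 6 − 5 = 1, and the invariant factors of ∂_1 are all 1, so H_0 ≅ Z.
  H_1: rank ker ∂_1 − rank ∂_2 = (15 − 5) − 10 = 0, and ∂_2 has invariant factor 2 > 1, so H_1 ≅ Z/2.
  H_2: rank ker ∂_2 − rank ∂_3 = (10 − 10) − 0 = 0, and there is no ∂_3, so H_2 ≅ 0.

(K is a triangulation of the real projective plane RP^2.)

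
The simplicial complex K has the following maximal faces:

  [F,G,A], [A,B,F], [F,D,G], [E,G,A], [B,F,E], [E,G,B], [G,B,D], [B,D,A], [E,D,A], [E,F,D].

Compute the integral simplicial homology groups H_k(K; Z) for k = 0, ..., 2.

We work with the vertex ordering A < B < D < E < F < G. The simplices of K, each written with vertices in increasing order, are:

  0-simplices (6): A, B, D, E, F, G
  1-simplices (15): AB, AD, AE, AF, AG, BD, BE, BF, BG, DE, DF, DG, EF, EG, FG
  2-simplices (10): ABD, ABF, ADE, AEG, AFG, BDG, BEF, BEG, DEF, DFG

Hence C_0 ≅ Z^6, C_1 ≅ Z^15, C_2 ≅ Z^10.

Boundary ∂_1: C_1 → C_0 maps an edge to its endpoints' difference, ∂[p,q] = q − p.
As a 6×15 matrix over Z this has rank 5, with invariant factors (1,1,1,1,1).

∂_2: C_2 → C_1 maps a triangle to the signed sum of its edges. For instance
  ∂ADE = DE − AE + AD,
  ∂ABD = BD − AD + AB.
The resulting 15×10 matrix has rank 10, and its Smith normal form has invariant factors (1,1,1,1,1,1,1,1,1,2).

From H_k ≅ ker(∂_k) / im(∂_{k+1}) we obtain:

  H_0: rank C_0 − rank ∂_1 = 6 − 5 = 1, and the invariant factors of ∂_1 are all 1, so H_0 = Z.
  H_1: rank ker ∂_1 − rank ∂_2 = (15 − 5) − 10 = 0, and ∂_2 has invariant factor 2 > 1, so H_1 = Z_2.
  H_2: rank ker ∂_2 − rank ∂_3 = (10 − 10) − 0 = 0, and there is no ∂_3, so H_2 = 0.

H_0 ≅ Z,  H_1 ≅ Z_2,  H_2 = 0.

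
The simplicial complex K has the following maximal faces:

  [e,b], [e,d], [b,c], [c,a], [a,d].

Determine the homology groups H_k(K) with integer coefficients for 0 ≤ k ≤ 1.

We work with the vertex ordering a < b < c < d < e. The simplices of K, each written with vertices in increasing order, are:

  0-simplices (5): a, b, c, d, e
  1-simplices (5): ac, ad, bc, be, de

giving chain groups C_0 ≅ Z^5, C_1 ≅ Z^5.

The boundary map ∂_1: C_1 → C_0 maps an edge to its endpoints' difference, ∂[p,q] = q − p. For instance
  ∂ac = c − a.
As a 5×5 matrix over Z this has rank 4, with invariant factors (1,1,1,1).

Now H_k = ker ∂_k / im ∂_{k+1}, so:

  H_0: rank C_0 − rank ∂_1 = 5 − 4 = 1, and the invariant factors of ∂_1 are all 1, so H_0 ≅ Z.
  H_1: rank ker ∂_1 − rank ∂_2 = (5 − 4) − 0 = 1, and there is no ∂_2, so H_1 ≅ Z.

H_0 = Z,  H_1 = Z.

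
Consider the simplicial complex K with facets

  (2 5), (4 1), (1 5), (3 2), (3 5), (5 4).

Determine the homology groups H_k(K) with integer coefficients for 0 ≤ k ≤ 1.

Fix the vertex order 1 < 2 < 3 < 4 < 5 and write every simplex with vertices in increasing order. Then dim K = 1 and the simplices of K are:

  0-simplices (5): [1], [2], [3], [4], [5]
  1-simplices (6): [1,4], [1,5], [2,3], [2,5], [3,5], [4,5]

so the chain groups are C_0 ≅ Z^5, C_1 ≅ Z^6.

The boundary map ∂_1: C_1 → C_0 is given by ∂[p,q] = [q] − [p]. For instance
  ∂[2,3] = [3] − [2].
This gives a 5×6 integer matrix of rank 4; reducing to Smith normal form yields diagonal entries (1,1,1,1).

Reading off H_k = ker ∂_k / im ∂_{k+1}:

  H_0: rank C_0 − rank ∂_1 = 5 − 4 = 1, and the invariant factors of ∂_1 are all 1, so H_0 = Z.
  H_1: rank ker ∂_1 − rank ∂_2 = (6 − 4) − 0 = 2, and there is no ∂_2, so H_1 = Z^2.

H_0 ≅ Z,  H_1 ≅ Z^2.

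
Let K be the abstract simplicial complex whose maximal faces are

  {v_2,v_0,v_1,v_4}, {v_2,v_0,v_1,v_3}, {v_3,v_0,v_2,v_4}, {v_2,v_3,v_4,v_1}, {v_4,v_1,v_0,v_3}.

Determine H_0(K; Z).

H_0 = Z.

Take the total order v_0 < v_1 < v_2 < v_3 < v_4 on the vertex set. Then K (dimension 3) consists of the simplices:

  0-simplices (5): [v_0], [v_1], [v_2], [v_3], [v_4]
  1-simplices (10): [v_0,v_1], [v_0,v_2], [v_0,v_3], [v_0,v_4], [v_1,v_2], [v_1,v_3], [v_1,v_4], [v_2,v_3], [v_2,v_4], [v_3,v_4]
  2-simplices (10): [v_0,v_1,v_2], [v_0,v_1,v_3], [v_0,v_1,v_4], [v_0,v_2,v_3], [v_0,v_2,v_4], [v_0,v_3,v_4], [v_1,v_2,v_3], [v_1,v_2,v_4], [v_1,v_3,v_4], [v_2,v_3,v_4]
  3-simplices (5): [v_0,v_1,v_2,v_3], [v_0,v_1,v_2,v_4], [v_0,v_1,v_3,v_4], [v_0,v_2,v_3,v_4], [v_1,v_2,v_3,v_4]

giving chain groups C_0 ≅ Z^5, C_1 ≅ Z^10, C_2 ≅ Z^10, C_3 ≅ Z^5.

Boundary ∂_1: C_1 → C_0 is given by ∂[p,q] = [q] − [p]. For instance
  ∂[v_1,v_4] = [v_4] − [v_1].
This gives a 5×10 integer matrix of rank 4; reducing to Smith normal form yields diagonal entries (1,1,1,1).

The boundary map ∂_2: C_2 → C_1 sends each 2-simplex [p,q,r] to [q,r] − [p,r] + [p,q]. For instance
  ∂[v_0,v_1,v_4] = [v_1,v_4] − [v_0,v_4] + [v_0,v_1],
  ∂[v_0,v_3,v_4] = [v_3,v_4] − [v_0,v_4] + [v_0,v_3].
The resulting 10×10 matrix has rank 6, and its Smith normal form has invariant factors (1,1,1,1,1,1).

The boundary map ∂_3: C_3 → C_2 sends each 3-simplex σ to the alternating sum Σ_i (−1)^i (σ with its i-th vertex removed). For instance
  ∂[v_1,v_2,v_3,v_4] = [v_2,v_3,v_4] − [v_1,v_3,v_4] + [v_1,v_2,v_4] − [v_1,v_2,v_3],
  ∂[v_0,v_1,v_2,v_4] = [v_1,v_2,v_4] − [v_0,v_2,v_4] + [v_0,v_1,v_4] − [v_0,v_1,v_2].
The 10×5 boundary matrix has rank 4 and Smith normal form diag(1,1,1,1).

Reading off H_k = ker ∂_k / im ∂_{k+1}:

  H_0: rank C_0 − rank ∂_1 = 5 − 4 = 1, and the invariant factors of ∂_1 are all 1, so H_0 ≅ Z.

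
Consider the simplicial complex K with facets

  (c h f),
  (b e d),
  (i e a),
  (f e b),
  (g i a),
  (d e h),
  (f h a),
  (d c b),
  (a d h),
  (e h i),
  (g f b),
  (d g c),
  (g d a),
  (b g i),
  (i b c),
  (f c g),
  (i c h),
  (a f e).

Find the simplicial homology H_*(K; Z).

Order the vertices as a < b < c < d < e < f < g < h < i. Listing each simplex with vertices in this order, K has dimension 2 with simplices:

  0-simplices (9): a, b, c, d, e, f, g, h, i
  1-simplices (27): ad, ae, af, ag, ah, ai, bc, bd, be, bf, bg, bi, cd, cf, cg, ch, ci, de, dg, dh, ef, eh, ei, fg, fh, gi, hi
  2-simplices (18): adg, adh, aef, aei, afh, agi, bcd, bci, bde, bef, bfg, bgi, cdg, cfg, cfh, chi, deh, ehi

giving chain groups C_0 ≅ Z^9, C_1 ≅ Z^27, C_2 ≅ Z^18.

∂_1: C_1 → C_0 is given by ∂[p,q] = [q] − [p]. For instance
  ∂fh = h − f.
The 9×27 boundary matrix has rank 8 and Smith normal form diag(1,1,1,1,1,1,1,1).

∂_2: C_2 → C_1 acts by ∂[p,q,r] = [q,r] − [p,r] + [p,q]. For instance
  ∂bfg = fg − bg + bf,
  ∂bde = de − be + bd.
The 27×18 boundary matrix has rank 18 and Smith normal form diag(1,1,1,1,1,1,1,1,1,1,1,1,1,1,1,1,1,2).

From H_k ≅ ker(∂_k) / im(∂_{k+1}) we obtain:

  H_0: rank C_0 − rank ∂_1 = 9 − 8 = 1, and the invariant factors of ∂_1 are all 1, so H_0 ≅ Z.
  H_1: rank ker ∂_1 − rank ∂_2 = (27 − 8) − 18 = 1, and ∂_2 has invariant factor 2 > 1, so H_1 ≅ Z ⊕ Z/2Z.
  H_2: rank ker ∂_2 − rank ∂_3 = (18 − 18) − 0 = 0, and there is no ∂_3, so H_2 ≅ 0.

H_0 ≅ Z,  H_1 ≅ Z ⊕ Z/2Z,  H_2 = 0.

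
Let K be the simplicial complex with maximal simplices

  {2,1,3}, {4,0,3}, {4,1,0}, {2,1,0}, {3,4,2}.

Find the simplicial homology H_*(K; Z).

H_0 ≅ Z,  H_1 ≅ Z,  H_2 = 0.

Fix the vertex order 0 < 1 < 2 < 3 < 4 and write every simplex with vertices in increasing order. Then dim K = 2 and the simplices of K are:

  0-simplices (5): [0], [1], [2], [3], [4]
  1-simplices (10): [0,1], [0,2], [0,3], [0,4], [1,2], [1,3], [1,4], [2,3], [2,4], [3,4]
  2-simplices (5): [0,1,2], [0,1,4], [0,3,4], [1,2,3], [2,3,4]

giving chain groups C_0 ≅ Z^5, C_1 ≅ Z^10, C_2 ≅ Z^5.

The boundary map ∂_1: C_1 → C_0 maps an edge to its endpoints' difference, ∂[p,q] = q − p.
As a 5×10 matrix over Z this has rank 4, with invariant factors (1,1,1,1).

Boundary ∂_2: C_2 → C_1 maps a triangle to the signed sum of its edges. For instance
  ∂[0,1,2] = [1,2] − [0,2] + [0,1],
  ∂[2,3,4] = [3,4] − [2,4] + [2,3].
As a 10×5 matrix over Z this has rank 5, with invariant factors (1,1,1,1,1).

Computing H_k = (kernel of ∂_k) / (image of ∂_{k+1}):

  H_0: rank C_0 − rank ∂_1 = 5 − 4 = 1, and the invariant factors of ∂_1 are all 1, so H_0 = Z.
  H_1: rank ker ∂_1 − rank ∂_2 = (10 − 4) − 5 = 1, and the invariant factors of ∂_2 are all 1, so H_1 = Z.
  H_2: rank ker ∂_2 − rank ∂_3 = (5 − 5) − 0 = 0, and there is no ∂_3, so H_2 = 0.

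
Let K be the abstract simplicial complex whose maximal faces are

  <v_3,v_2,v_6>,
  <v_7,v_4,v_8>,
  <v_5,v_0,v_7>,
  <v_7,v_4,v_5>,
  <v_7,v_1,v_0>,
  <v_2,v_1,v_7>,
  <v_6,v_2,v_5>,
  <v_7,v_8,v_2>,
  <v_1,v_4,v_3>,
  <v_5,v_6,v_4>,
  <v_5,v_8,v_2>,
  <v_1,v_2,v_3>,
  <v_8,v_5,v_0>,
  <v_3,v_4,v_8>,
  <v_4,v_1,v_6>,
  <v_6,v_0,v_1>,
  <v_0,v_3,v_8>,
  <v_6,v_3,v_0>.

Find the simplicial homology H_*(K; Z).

H_0 = Z,  H_1 = Z × Z/2,  H_2 = 0.

We work with the vertex ordering v_0 < v_1 < v_2 < v_3 < v_4 < v_5 < v_6 < v_7 < v_8. The simplices of K, each written with vertices in increasing order, are:

  0-simplices (9): [v_0], [v_1], [v_2], [v_3], [v_4], [v_5], [v_6], [v_7], [v_8]
  1-simplices (27): (27 of them)
  2-simplices (18): (18 of them)

giving chain groups C_0 ≅ Z^9, C_1 ≅ Z^27, C_2 ≅ Z^18.

The boundary map ∂_1: C_1 → C_0 maps an edge to its endpoints' difference, ∂[p,q] = q − p.
The resulting 9×27 matrix has rank 8, and its Smith normal form has invariant factors (1,1,1,1,1,1,1,1).

∂_2: C_2 → C_1 maps a triangle to the signed sum of its edges. For instance
  ∂[v_1,v_4,v_6] = [v_4,v_6] − [v_1,v_6] + [v_1,v_4],
  ∂[v_4,v_7,v_8] = [v_7,v_8] − [v_4,v_8] + [v_4,v_7].
As a 27×18 matrix over Z this has rank 18, with invariant factors (1,1,1,1,1,1,1,1,1,1,1,1,1,1,1,1,1,2).

From H_k ≅ ker(∂_k) / im(∂_{k+1}) we obtain:

  H_0: rank C_0 − rank ∂_1 = 9 − 8 = 1, and the invariant factors of ∂_1 are all 1, so H_0 = Z.
  H_1: rank ker ∂_1 − rank ∂_2 = (27 − 8) − 18 = 1, and ∂_2 has invariant factor 2 > 1, so H_1 = Z × Z/2.
  H_2: rank ker ∂_2 − rank ∂_3 = (18 − 18) − 0 = 0, and there is no ∂_3, so H_2 = 0.

(K is a triangulation of the Klein bottle.)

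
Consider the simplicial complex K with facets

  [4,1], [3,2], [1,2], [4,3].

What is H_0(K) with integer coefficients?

Order the vertices as 1 < 2 < 3 < 4. Listing each simplex with vertices in this order, K has dimension 1 with simplices:

  0-simplices (4): [1], [2], [3], [4]
  1-simplices (4): [1,2], [1,4], [2,3], [3,4]

Hence C_0 ≅ Z^4, C_1 ≅ Z^4.

Boundary ∂_1: C_1 → C_0 is given by ∂[p,q] = [q] − [p].
As a 4×4 matrix over Z this has rank 3, with invariant factors (1,1,1).

From H_k ≅ ker(∂_k) / im(∂_{k+1}) we obtain:

  H_0: rank C_0 − rank ∂_1 = 4 − 3 = 1, and the invariant factors of ∂_1 are all 1, so H_0 = Z.

(K is a triangulation of the circle S^1.)

H_0 = Z.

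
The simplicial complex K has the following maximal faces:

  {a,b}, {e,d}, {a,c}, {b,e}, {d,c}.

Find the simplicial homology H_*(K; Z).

K has 5 vertices, 5 edges.
rank ∂_0 = 0, rank ∂_1 = 4 ⇒ b_0 = 5 − 0 − 4 = 1; all invariant factors of ∂_1 are 1 so no torsion. So H_0 ≅ Z.
rank ∂_1 = 4, rank ∂_2 = 0 ⇒ b_1 = 5 − 4 − 0 = 1. So H_1 ≅ Z.

H_0 ≅ Z,  H_1 ≅ Z.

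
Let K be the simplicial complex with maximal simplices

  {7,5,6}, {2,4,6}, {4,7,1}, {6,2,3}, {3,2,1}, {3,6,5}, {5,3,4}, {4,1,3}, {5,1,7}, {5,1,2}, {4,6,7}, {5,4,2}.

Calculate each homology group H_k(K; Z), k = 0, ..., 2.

H_0 ≅ Z,  H_1 ≅ Z/2,  H_2 = 0.

We work with the vertex ordering 1 < 2 < 3 < 4 < 5 < 6 < 7. The simplices of K, each written with vertices in increasing order, are:

  0-simplices (7): [1], [2], [3], [4], [5], [6], [7]
  1-simplices (18): [1,2], [1,3], [1,4], [1,5], [1,7], [2,3], [2,4], [2,5], [2,6], [3,4], [3,5], [3,6], [4,5], [4,6], [4,7], [5,6], [5,7], [6,7]
  2-simplices (12): [1,2,3], [1,2,5], [1,3,4], [1,4,7], [1,5,7], [2,3,6], [2,4,5], [2,4,6], [3,4,5], [3,5,6], [4,6,7], [5,6,7]

so the chain groups are C_0 ≅ Z^7, C_1 ≅ Z^18, C_2 ≅ Z^12.

∂_1: C_1 → C_0 maps an edge to its endpoints' difference, ∂[p,q] = q − p. For instance
  ∂[4,7] = [7] − [4].
This gives a 7×18 integer matrix of rank 6; reducing to Smith normal form yields diagonal entries (1,1,1,1,1,1).

Boundary ∂_2: C_2 → C_1 maps a triangle to the signed sum of its edges. For instance
  ∂[1,2,5] = [2,5] − [1,5] + [1,2],
  ∂[5,6,7] = [6,7] − [5,7] + [5,6].
As a 18×12 matrix over Z this has rank 12, with invariant factors (1,1,1,1,1,1,1,1,1,1,1,2).

Computing H_k = (kernel of ∂_k) / (image of ∂_{k+1}):

  H_0: rank C_0 − rank ∂_1 = 7 − 6 = 1, and the invariant factors of ∂_1 are all 1, so H_0 = Z.
  H_1: rank ker ∂_1 − rank ∂_2 = (18 − 6) − 12 = 0, and ∂_2 has invariant factor 2 > 1, so H_1 = Z/2.
  H_2: rank ker ∂_2 − rank ∂_3 = (12 − 12) − 0 = 0, and there is no ∂_3, so H_2 = 0.

As a check, the Euler characteristic is 7 − 18 + 12 = 1, which agrees with 1 − 0 + 0 = 1.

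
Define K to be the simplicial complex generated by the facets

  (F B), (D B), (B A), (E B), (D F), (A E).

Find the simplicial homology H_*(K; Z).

Order the vertices as A < B < D < E < F. Listing each simplex with vertices in this order, K has dimension 1 with simplices:

  0-simplices (5): A, B, D, E, F
  1-simplices (6): AB, AE, BD, BE, BF, DF

giving chain groups C_0 ≅ Z^5, C_1 ≅ Z^6.

Boundary ∂_1: C_1 → C_0 is given by ∂[p,q] = [q] − [p]. For instance
  ∂AE = E − A.
This gives a 5×6 integer matrix of rank 4; reducing to Smith normal form yields diagonal entries (1,1,1,1).

Now H_k = ker ∂_k / im ∂_{k+1}, so:

  H_0: rank C_0 − rank ∂_1 = 5 − 4 = 1, and the invariant factors of ∂_1 are all 1, so H_0 = Z.
  H_1: rank ker ∂_1 − rank ∂_2 = (6 − 4) − 0 = 2, and there is no ∂_2, so H_1 = Z^2.

As a check, the Euler characteristic is 5 − 6 = -1, which agrees with 1 − 2 = -1.
(K is a triangulation of a wedge of 2 circles.)

H_0 ≅ Z,  H_1 ≅ Z^2.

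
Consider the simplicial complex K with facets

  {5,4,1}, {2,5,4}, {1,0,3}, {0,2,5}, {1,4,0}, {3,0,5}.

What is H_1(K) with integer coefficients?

H_1 ≅ Z.

Fix the vertex order 0 < 1 < 2 < 3 < 4 < 5 and write every simplex with vertices in increasing order. Then dim K = 2 and the simplices of K are:

  0-simplices (6): [0], [1], [2], [3], [4], [5]
  1-simplices (12): [0,1], [0,2], [0,3], [0,4], [0,5], [1,3], [1,4], [1,5], [2,4], [2,5], [3,5], [4,5]
  2-simplices (6): [0,1,3], [0,1,4], [0,2,5], [0,3,5], [1,4,5], [2,4,5]

so the chain groups are C_0 ≅ Z^6, C_1 ≅ Z^12, C_2 ≅ Z^6.

The boundary map ∂_1: C_1 → C_0 sends each edge [p,q] (with p < q) to q − p. For instance
  ∂[0,2] = [2] − [0].
The 6×12 boundary matrix has rank 5 and Smith normal form diag(1,1,1,1,1).

∂_2: C_2 → C_1 maps a triangle to the signed sum of its edges. For instance
  ∂[0,1,4] = [1,4] − [0,4] + [0,1],
  ∂[0,2,5] = [2,5] − [0,5] + [0,2].
The resulting 12×6 matrix has rank 6, and its Smith normal form has invariant factors (1,1,1,1,1,1).

Reading off H_k = ker ∂_k / im ∂_{k+1}:

  H_1: rank ker ∂_1 − rank ∂_2 = (12 − 5) − 6 = 1, and the invariant factors of ∂_2 are all 1, so H_1 = Z.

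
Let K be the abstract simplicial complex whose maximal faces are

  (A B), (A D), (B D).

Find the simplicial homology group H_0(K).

Take the total order A < B < D on the vertex set. Then K (dimension 1) consists of the simplices:

  0-simplices (3): A, B, D
  1-simplices (3): AB, AD, BD

so the chain groups are C_0 ≅ Z^3, C_1 ≅ Z^3.

∂_1: C_1 → C_0 is given by ∂[p,q] = [q] − [p]. For instance
  ∂BD = D − B.
This gives a 3×3 integer matrix of rank 2; reducing to Smith normal form yields diagonal entries (1,1).

Reading off H_k = ker ∂_k / im ∂_{k+1}:

  H_0: rank C_0 − rank ∂_1 = 3 − 2 = 1, and the invariant factors of ∂_1 are all 1, so H_0 = Z.

H_0 = Z.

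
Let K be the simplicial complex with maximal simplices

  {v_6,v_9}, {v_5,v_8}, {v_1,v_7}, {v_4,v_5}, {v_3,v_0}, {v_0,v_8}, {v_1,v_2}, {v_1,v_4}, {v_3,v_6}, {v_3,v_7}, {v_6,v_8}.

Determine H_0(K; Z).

We work with the vertex ordering v_0 < v_1 < v_2 < v_3 < v_4 < v_5 < v_6 < v_7 < v_8 < v_9. The simplices of K, each written with vertices in increasing order, are:

  0-simplices (10): [v_0], [v_1], [v_2], [v_3], [v_4], [v_5], [v_6], [v_7], [v_8], [v_9]
  1-simplices (11): [v_0,v_3], [v_0,v_8], [v_1,v_2], [v_1,v_4], [v_1,v_7], [v_3,v_6], [v_3,v_7], [v_4,v_5], [v_5,v_8], [v_6,v_8], [v_6,v_9]

so the chain groups are C_0 ≅ Z^10, C_1 ≅ Z^11.

The boundary map ∂_1: C_1 → C_0 is given by ∂[p,q] = [q] − [p]. For instance
  ∂[v_4,v_5] = [v_5] − [v_4].
The 10×11 boundary matrix has rank 9 and Smith normal form diag(1,1,1,1,1,1,1,1,1).

Now H_k = ker ∂_k / im ∂_{k+1}, so:

  H_0: rank C_0 − rank ∂_1 = 10 − 9 = 1, and the invariant factors of ∂_1 are all 1, so H_0 ≅ Z.

H_0 = Z.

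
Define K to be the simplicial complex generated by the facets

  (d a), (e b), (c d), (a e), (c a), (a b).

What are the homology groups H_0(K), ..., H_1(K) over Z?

We work with the vertex ordering a < b < c < d < e. The simplices of K, each written with vertices in increasing order, are:

  0-simplices (5): a, b, c, d, e
  1-simplices (6): ab, ac, ad, ae, be, cd

Hence C_0 ≅ Z^5, C_1 ≅ Z^6.

The boundary map ∂_1: C_1 → C_0 is given by ∂[p,q] = [q] − [p].
The 5×6 boundary matrix has rank 4 and Smith normal form diag(1,1,1,1).

Computing H_k = (kernel of ∂_k) / (image of ∂_{k+1}):

  H_0: rank C_0 − rank ∂_1 = 5 − 4 = 1, and the invariant factors of ∂_1 are all 1, so H_0 ≅ Z.
  H_1: rank ker ∂_1 − rank ∂_2 = (6 − 4) − 0 = 2, and there is no ∂_2, so H_1 ≅ Z^2.

H_0 = Z,  H_1 = Z^2.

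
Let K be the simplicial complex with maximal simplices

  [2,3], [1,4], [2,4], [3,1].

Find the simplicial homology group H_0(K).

H_0 ≅ Z.

Order the vertices as 1 < 2 < 3 < 4. Listing each simplex with vertices in this order, K has dimension 1 with simplices:

  0-simplices (4): [1], [2], [3], [4]
  1-simplices (4): [1,3], [1,4], [2,3], [2,4]

so the chain groups are C_0 ≅ Z^4, C_1 ≅ Z^4.

Boundary ∂_1: C_1 → C_0 maps an edge to its endpoints' difference, ∂[p,q] = q − p.
The resulting 4×4 matrix has rank 3, and its Smith normal form has invariant factors (1,1,1).

From H_k ≅ ker(∂_k) / im(∂_{k+1}) we obtain:

  H_0: rank C_0 − rank ∂_1 = 4 − 3 = 1, and the invariant factors of ∂_1 are all 1, so H_0 = Z.

(K is a triangulation of the circle S^1.)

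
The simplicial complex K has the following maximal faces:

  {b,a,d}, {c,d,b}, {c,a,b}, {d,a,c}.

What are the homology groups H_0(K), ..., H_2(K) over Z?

H_0 = Z,  H_1 = 0,  H_2 = Z.

K has 4 vertices, 6 edges, 4 triangles.
rank ∂_0 = 0, rank ∂_1 = 3 ⇒ b_0 = 4 − 0 − 3 = 1; all invariant factors of ∂_1 are 1 so no torsion. So H_0 ≅ Z.
rank ∂_1 = 3, rank ∂_2 = 3 ⇒ b_1 = 6 − 3 − 3 = 0; all invariant factors of ∂_2 are 1 so no torsion. So H_1 ≅ 0.
rank ∂_2 = 3, rank ∂_3 = 0 ⇒ b_2 = 4 − 3 − 0 = 1. So H_2 ≅ Z.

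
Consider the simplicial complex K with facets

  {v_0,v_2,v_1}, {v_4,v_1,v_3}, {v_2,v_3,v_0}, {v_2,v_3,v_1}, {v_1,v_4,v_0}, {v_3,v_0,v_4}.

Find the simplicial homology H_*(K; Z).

H_0 = Z,  H_1 = 0,  H_2 = Z.

Fix the vertex order v_0 < v_1 < v_2 < v_3 < v_4 and write every simplex with vertices in increasing order. Then dim K = 2 and the simplices of K are:

  0-simplices (5): [v_0], [v_1], [v_2], [v_3], [v_4]
  1-simplices (9): [v_0,v_1], [v_0,v_2], [v_0,v_3], [v_0,v_4], [v_1,v_2], [v_1,v_3], [v_1,v_4], [v_2,v_3], [v_3,v_4]
  2-simplices (6): [v_0,v_1,v_2], [v_0,v_1,v_4], [v_0,v_2,v_3], [v_0,v_3,v_4], [v_1,v_2,v_3], [v_1,v_3,v_4]

Hence C_0 ≅ Z^5, C_1 ≅ Z^9, C_2 ≅ Z^6.

The boundary map ∂_1: C_1 → C_0 sends each edge [p,q] (with p < q) to q − p.
As a 5×9 matrix over Z this has rank 4, with invariant factors (1,1,1,1).

∂_2: C_2 → C_1 sends each 2-simplex [p,q,r] to [q,r] − [p,r] + [p,q]. For instance
  ∂[v_0,v_1,v_2] = [v_1,v_2] − [v_0,v_2] + [v_0,v_1],
  ∂[v_0,v_2,v_3] = [v_2,v_3] − [v_0,v_3] + [v_0,v_2].
The 9×6 boundary matrix has rank 5 and Smith normal form diag(1,1,1,1,1).

From H_k ≅ ker(∂_k) / im(∂_{k+1}) we obtain:

  H_0: rank C_0 − rank ∂_1 = 5 − 4 = 1, and the invariant factors of ∂_1 are all 1, so H_0 ≅ Z.
  H_1: rank ker ∂_1 − rank ∂_2 = (9 − 4) − 5 = 0, and the invariant factors of ∂_2 are all 1, so H_1 ≅ 0.
  H_2: rank ker ∂_2 − rank ∂_3 = (6 − 5) − 0 = 1, and there is no ∂_3, so H_2 ≅ Z.

As a check, the Euler characteristic is 5 − 9 + 6 = 2, which agrees with 1 − 0 + 1 = 2.
(K is a triangulation of the 2-sphere S^2.)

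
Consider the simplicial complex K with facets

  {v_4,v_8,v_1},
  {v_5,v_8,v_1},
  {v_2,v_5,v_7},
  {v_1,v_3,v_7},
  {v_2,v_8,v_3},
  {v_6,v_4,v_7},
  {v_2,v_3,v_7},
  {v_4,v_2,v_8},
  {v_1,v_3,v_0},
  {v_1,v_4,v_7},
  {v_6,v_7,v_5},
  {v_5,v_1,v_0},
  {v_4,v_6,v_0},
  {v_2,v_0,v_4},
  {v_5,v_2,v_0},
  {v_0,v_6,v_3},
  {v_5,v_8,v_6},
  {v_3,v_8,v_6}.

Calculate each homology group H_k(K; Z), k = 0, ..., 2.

H_0 ≅ Z,  H_1 ≅ Z^2,  H_2 ≅ Z.

We work with the vertex ordering v_0 < v_1 < v_2 < v_3 < v_4 < v_5 < v_6 < v_7 < v_8. The simplices of K, each written with vertices in increasing order, are:

  0-simplices (9): [v_0], [v_1], [v_2], [v_3], [v_4], [v_5], [v_6], [v_7], [v_8]
  1-simplices (27): (27 of them)
  2-simplices (18): (18 of them)

Hence C_0 ≅ Z^9, C_1 ≅ Z^27, C_2 ≅ Z^18.

∂_1: C_1 → C_0 is given by ∂[p,q] = [q] − [p]. For instance
  ∂[v_4,v_7] = [v_7] − [v_4].
The 9×27 boundary matrix has rank 8 and Smith normal form diag(1,1,1,1,1,1,1,1).

∂_2: C_2 → C_1 maps a triangle to the signed sum of its edges. For instance
  ∂[v_0,v_4,v_6] = [v_4,v_6] − [v_0,v_6] + [v_0,v_4],
  ∂[v_1,v_5,v_8] = [v_5,v_8] − [v_1,v_8] + [v_1,v_5].
As a 27×18 matrix over Z this has rank 17, with invariant factors (1,1,1,1,1,1,1,1,1,1,1,1,1,1,1,1,1).

Now H_k = ker ∂_k / im ∂_{k+1}, so:

  H_0: rank C_0 − rank ∂_1 = 9 − 8 = 1, and the invariant factors of ∂_1 are all 1, so H_0 = Z.
  H_1: rank ker ∂_1 − rank ∂_2 = (27 − 8) − 17 = 2, and the invariant factors of ∂_2 are all 1, so H_1 = Z^2.
  H_2: rank ker ∂_2 − rank ∂_3 = (18 − 17) − 0 = 1, and there is no ∂_3, so H_2 = Z.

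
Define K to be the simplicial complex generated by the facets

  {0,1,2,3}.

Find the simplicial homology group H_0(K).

Order the vertices as 0 < 1 < 2 < 3. Listing each simplex with vertices in this order, K has dimension 3 with simplices:

  0-simplices (4): [0], [1], [2], [3]
  1-simplices (6): [0,1], [0,2], [0,3], [1,2], [1,3], [2,3]
  2-simplices (4): [0,1,2], [0,1,3], [0,2,3], [1,2,3]
  3-simplices (1): [0,1,2,3]

so the chain groups are C_0 ≅ Z^4, C_1 ≅ Z^6, C_2 ≅ Z^4, C_3 ≅ Z^1.

The boundary map ∂_1: C_1 → C_0 maps an edge to its endpoints' difference, ∂[p,q] = q − p.
The resulting 4×6 matrix has rank 3, and its Smith normal form has invariant factors (1,1,1).

The boundary map ∂_2: C_2 → C_1 maps a triangle to the signed sum of its edges. For instance
  ∂[1,2,3] = [2,3] − [1,3] + [1,2],
  ∂[0,2,3] = [2,3] − [0,3] + [0,2].
The 6×4 boundary matrix has rank 3 and Smith normal form diag(1,1,1).

The boundary map ∂_3: C_3 → C_2 sends each 3-simplex σ to the alternating sum Σ_i (−1)^i (σ with its i-th vertex removed). For instance
  ∂[0,1,2,3] = [1,2,3] − [0,2,3] + [0,1,3] − [0,1,2].
The resulting 4×1 matrix has rank 1, and its Smith normal form has invariant factors (1).

Computing H_k = (kernel of ∂_k) / (image of ∂_{k+1}):

  H_0: rank C_0 − rank ∂_1 = 4 − 3 = 1, and the invariant factors of ∂_1 are all 1, so H_0 = Z.

H_0 = Z.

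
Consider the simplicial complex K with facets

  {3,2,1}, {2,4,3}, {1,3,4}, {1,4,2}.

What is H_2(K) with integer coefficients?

H_2 ≅ Z.

Fix the vertex order 1 < 2 < 3 < 4 and write every simplex with vertices in increasing order. Then dim K = 2 and the simplices of K are:

  0-simplices (4): [1], [2], [3], [4]
  1-simplices (6): [1,2], [1,3], [1,4], [2,3], [2,4], [3,4]
  2-simplices (4): [1,2,3], [1,2,4], [1,3,4], [2,3,4]

Hence C_0 ≅ Z^4, C_1 ≅ Z^6, C_2 ≅ Z^4.

The boundary map ∂_1: C_1 → C_0 maps an edge to its endpoints' difference, ∂[p,q] = q − p. For instance
  ∂[1,3] = [3] − [1].
This gives a 4×6 integer matrix of rank 3; reducing to Smith normal form yields diagonal entries (1,1,1).

The boundary map ∂_2: C_2 → C_1 sends each 2-simplex [p,q,r] to [q,r] − [p,r] + [p,q]. For instance
  ∂[1,3,4] = [3,4] − [1,4] + [1,3],
  ∂[1,2,4] = [2,4] − [1,4] + [1,2].
This gives a 6×4 integer matrix of rank 3; reducing to Smith normal form yields diagonal entries (1,1,1).

Computing H_k = (kernel of ∂_k) / (image of ∂_{k+1}):

  H_2: rank ker ∂_2 − rank ∂_3 = (4 − 3) − 0 = 1, and there is no ∂_3, so H_2 = Z.

(K is a triangulation of the 2-sphere S^2.)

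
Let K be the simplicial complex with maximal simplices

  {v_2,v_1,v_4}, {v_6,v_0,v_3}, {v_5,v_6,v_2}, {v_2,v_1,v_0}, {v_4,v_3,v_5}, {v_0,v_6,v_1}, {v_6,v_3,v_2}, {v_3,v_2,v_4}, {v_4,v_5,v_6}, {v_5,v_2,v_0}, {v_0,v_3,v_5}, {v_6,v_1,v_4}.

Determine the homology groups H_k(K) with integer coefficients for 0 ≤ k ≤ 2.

H_0 = Z,  H_1 = Z_2,  H_2 = 0.

Take the total order v_0 < v_1 < v_2 < v_3 < v_4 < v_5 < v_6 on the vertex set. Then K (dimension 2) consists of the simplices:

  0-simplices (7): [v_0], [v_1], [v_2], [v_3], [v_4], [v_5], [v_6]
  1-simplices (18): (18 of them)
  2-simplices (12): (12 of them)

giving chain groups C_0 ≅ Z^7, C_1 ≅ Z^18, C_2 ≅ Z^12.

The boundary map ∂_1: C_1 → C_0 sends each edge [p,q] (with p < q) to q − p.
The resulting 7×18 matrix has rank 6, and its Smith normal form has invariant factors (1,1,1,1,1,1).

Boundary ∂_2: C_2 → C_1 maps a triangle to the signed sum of its edges. For instance
  ∂[v_3,v_4,v_5] = [v_4,v_5] − [v_3,v_5] + [v_3,v_4],
  ∂[v_4,v_5,v_6] = [v_5,v_6] − [v_4,v_6] + [v_4,v_5].
The 18×12 boundary matrix has rank 12 and Smith normal form diag(1,1,1,1,1,1,1,1,1,1,1,2).

From H_k ≅ ker(∂_k) / im(∂_{k+1}) we obtain:

  H_0: rank C_0 − rank ∂_1 = 7 − 6 = 1, and the invariant factors of ∂_1 are all 1, so H_0 ≅ Z.
  H_1: rank ker ∂_1 − rank ∂_2 = (18 − 6) − 12 = 0, and ∂_2 has invariant factor 2 > 1, so H_1 ≅ Z_2.
  H_2: rank ker ∂_2 − rank ∂_3 = (12 − 12) − 0 = 0, and there is no ∂_3, so H_2 ≅ 0.

As a check, the Euler characteristic is 7 − 18 + 12 = 1, which agrees with 1 − 0 + 0 = 1.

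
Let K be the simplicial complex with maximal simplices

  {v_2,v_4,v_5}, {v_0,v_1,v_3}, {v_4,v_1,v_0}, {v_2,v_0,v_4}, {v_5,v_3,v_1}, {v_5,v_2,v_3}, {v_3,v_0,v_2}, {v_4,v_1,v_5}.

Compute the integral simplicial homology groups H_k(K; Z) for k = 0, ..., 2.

H_0 = Z,  H_1 = 0,  H_2 = Z.

We work with the vertex ordering v_0 < v_1 < v_2 < v_3 < v_4 < v_5. The simplices of K, each written with vertices in increasing order, are:

  0-simplices (6): [v_0], [v_1], [v_2], [v_3], [v_4], [v_5]
  1-simplices (12): [v_0,v_1], [v_0,v_2], [v_0,v_3], [v_0,v_4], [v_1,v_3], [v_1,v_4], [v_1,v_5], [v_2,v_3], [v_2,v_4], [v_2,v_5], [v_3,v_5], [v_4,v_5]
  2-simplices (8): [v_0,v_1,v_3], [v_0,v_1,v_4], [v_0,v_2,v_3], [v_0,v_2,v_4], [v_1,v_3,v_5], [v_1,v_4,v_5], [v_2,v_3,v_5], [v_2,v_4,v_5]

Hence C_0 ≅ Z^6, C_1 ≅ Z^12, C_2 ≅ Z^8.

Boundary ∂_1: C_1 → C_0 is given by ∂[p,q] = [q] − [p].
This gives a 6×12 integer matrix of rank 5; reducing to Smith normal form yields diagonal entries (1,1,1,1,1).

∂_2: C_2 → C_1 maps a triangle to the signed sum of its edges. For instance
  ∂[v_0,v_1,v_3] = [v_1,v_3] − [v_0,v_3] + [v_0,v_1],
  ∂[v_2,v_4,v_5] = [v_4,v_5] − [v_2,v_5] + [v_2,v_4].
The resulting 12×8 matrix has rank 7, and its Smith normal form has invariant factors (1,1,1,1,1,1,1).

Reading off H_k = ker ∂_k / im ∂_{k+1}:

  H_0: rank C_0 − rank ∂_1 = 6 − 5 = 1, and the invariant factors of ∂_1 are all 1, so H_0 ≅ Z.
  H_1: rank ker ∂_1 − rank ∂_2 = (12 − 5) − 7 = 0, and the invariant factors of ∂_2 are all 1, so H_1 ≅ 0.
  H_2: rank ker ∂_2 − rank ∂_3 = (8 − 7) − 0 = 1, and there is no ∂_3, so H_2 ≅ Z.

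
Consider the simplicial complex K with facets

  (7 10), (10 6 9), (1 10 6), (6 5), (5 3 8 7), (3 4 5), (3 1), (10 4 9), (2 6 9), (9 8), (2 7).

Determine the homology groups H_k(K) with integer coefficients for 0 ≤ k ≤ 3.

H_0 = Z,  H_1 = Z^5,  H_2 = 0,  H_3 = 0.

Take the total order 1 < 2 < 3 < 4 < 5 < 6 < 7 < 8 < 9 < 10 on the vertex set. Then K (dimension 3) consists of the simplices:

  0-simplices (10): [1], [2], [3], [4], [5], [6], [7], [8], [9], [10]
  1-simplices (22): [1,3], [1,6], [1,10], [2,6], [2,7], [2,9], [3,4], [3,5], [3,7], [3,8], [4,5], [4,9], [4,10], [5,6], [5,7], [5,8], [6,9], [6,10], [7,8], [7,10], [8,9], [9,10]
  2-simplices (9): [1,6,10], [2,6,9], [3,4,5], [3,5,7], [3,5,8], [3,7,8], [4,9,10], [5,7,8], [6,9,10]
  3-simplices (1): [3,5,7,8]

giving chain groups C_0 ≅ Z^10, C_1 ≅ Z^22, C_2 ≅ Z^9, C_3 ≅ Z^1.

∂_1: C_1 → C_0 sends each edge [p,q] (with p < q) to q − p.
The 10×22 boundary matrix has rank 9 and Smith normal form diag(1,1,1,1,1,1,1,1,1).

∂_2: C_2 → C_1 acts by ∂[p,q,r] = [q,r] − [p,r] + [p,q]. For instance
  ∂[1,6,10] = [6,10] − [1,10] + [1,6],
  ∂[2,6,9] = [6,9] − [2,9] + [2,6].
As a 22×9 matrix over Z this has rank 8, with invariant factors (1,1,1,1,1,1,1,1).

∂_3: C_3 → C_2 sends each 3-simplex σ to the alternating sum Σ_i (−1)^i (σ with its i-th vertex removed). For instance
  ∂[3,5,7,8] = [5,7,8] − [3,7,8] + [3,5,8] − [3,5,7].
The 9×1 boundary matrix has rank 1 and Smith normal form diag(1).

Now H_k = ker ∂_k / im ∂_{k+1}, so:

  H_0: rank C_0 − rank ∂_1 = 10 − 9 = 1, and the invariant factors of ∂_1 are all 1, so H_0 = Z.
  H_1: rank ker ∂_1 − rank ∂_2 = (22 − 9) − 8 = 5, and the invariant factors of ∂_2 are all 1, so H_1 = Z^5.
  H_2: rank ker ∂_2 − rank ∂_3 = (9 − 8) − 1 = 0, and the invariant factors of ∂_3 are all 1, so H_2 = 0.
  H_3: rank ker ∂_3 − rank ∂_4 = (1 − 1) − 0 = 0, and there is no ∂_4, so H_3 = 0.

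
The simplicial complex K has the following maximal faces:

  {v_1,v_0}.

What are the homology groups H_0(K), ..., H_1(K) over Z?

H_0 = Z,  H_1 = 0.

Take the total order v_0 < v_1 on the vertex set. Then K (dimension 1) consists of the simplices:

  0-simplices (2): [v_0], [v_1]
  1-simplices (1): [v_0,v_1]

Hence C_0 ≅ Z^2, C_1 ≅ Z^1.

Boundary ∂_1: C_1 → C_0 maps an edge to its endpoints' difference, ∂[p,q] = q − p. For instance
  ∂[v_0,v_1] = [v_1] − [v_0].
This gives a 2×1 integer matrix of rank 1; reducing to Smith normal form yields diagonal entries (1).

Computing H_k = (kernel of ∂_k) / (image of ∂_{k+1}):

  H_0: rank C_0 − rank ∂_1 = 2 − 1 = 1, and the invariant factors of ∂_1 are all 1, so H_0 = Z.
  H_1: rank ker ∂_1 − rank ∂_2 = (1 − 1) − 0 = 0, and there is no ∂_2, so H_1 = 0.

As a check, the Euler characteristic is 2 − 1 = 1, which agrees with 1 − 0 = 1.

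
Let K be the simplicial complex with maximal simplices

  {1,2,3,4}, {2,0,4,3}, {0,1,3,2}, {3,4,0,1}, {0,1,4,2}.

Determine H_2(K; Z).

We work with the vertex ordering 0 < 1 < 2 < 3 < 4. The simplices of K, each written with vertices in increasing order, are:

  0-simplices (5): [0], [1], [2], [3], [4]
  1-simplices (10): [0,1], [0,2], [0,3], [0,4], [1,2], [1,3], [1,4], [2,3], [2,4], [3,4]
  2-simplices (10): [0,1,2], [0,1,3], [0,1,4], [0,2,3], [0,2,4], [0,3,4], [1,2,3], [1,2,4], [1,3,4], [2,3,4]
  3-simplices (5): [0,1,2,3], [0,1,2,4], [0,1,3,4], [0,2,3,4], [1,2,3,4]

giving chain groups C_0 ≅ Z^5, C_1 ≅ Z^10, C_2 ≅ Z^10, C_3 ≅ Z^5.

Boundary ∂_1: C_1 → C_0 is given by ∂[p,q] = [q] − [p]. For instance
  ∂[1,2] = [2] − [1].
The resulting 5×10 matrix has rank 4, and its Smith normal form has invariant factors (1,1,1,1).

The boundary map ∂_2: C_2 → C_1 acts by ∂[p,q,r] = [q,r] − [p,r] + [p,q]. For instance
  ∂[0,1,2] = [1,2] − [0,2] + [0,1],
  ∂[1,2,3] = [2,3] − [1,3] + [1,2].
As a 10×10 matrix over Z this has rank 6, with invariant factors (1,1,1,1,1,1).

The boundary map ∂_3: C_3 → C_2 sends each 3-simplex σ to the alternating sum Σ_i (−1)^i (σ with its i-th vertex removed). For instance
  ∂[1,2,3,4] = [2,3,4] − [1,3,4] + [1,2,4] − [1,2,3],
  ∂[0,1,3,4] = [1,3,4] − [0,3,4] + [0,1,4] − [0,1,3].
The 10×5 boundary matrix has rank 4 and Smith normal form diag(1,1,1,1).

From H_k ≅ ker(∂_k) / im(∂_{k+1}) we obtain:

  H_2: rank ker ∂_2 − rank ∂_3 = (10 − 6) − 4 = 0, and the invariant factors of ∂_3 are all 1, so H_2 = 0.

(K is a triangulation of the 3-sphere S^3.)

H_2 ≅ 0.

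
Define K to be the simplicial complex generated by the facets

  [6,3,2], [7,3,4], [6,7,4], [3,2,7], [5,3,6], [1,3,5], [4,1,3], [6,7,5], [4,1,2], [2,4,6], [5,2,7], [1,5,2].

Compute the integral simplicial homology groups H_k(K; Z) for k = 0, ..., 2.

H_0 = Z,  H_1 = Z/2Z,  H_2 = 0.

Fix the vertex order 1 < 2 < 3 < 4 < 5 < 6 < 7 and write every simplex with vertices in increasing order. Then dim K = 2 and the simplices of K are:

  0-simplices (7): [1], [2], [3], [4], [5], [6], [7]
  1-simplices (18): [1,2], [1,3], [1,4], [1,5], [2,3], [2,4], [2,5], [2,6], [2,7], [3,4], [3,5], [3,6], [3,7], [4,6], [4,7], [5,6], [5,7], [6,7]
  2-simplices (12): [1,2,4], [1,2,5], [1,3,4], [1,3,5], [2,3,6], [2,3,7], [2,4,6], [2,5,7], [3,4,7], [3,5,6], [4,6,7], [5,6,7]

Hence C_0 ≅ Z^7, C_1 ≅ Z^18, C_2 ≅ Z^12.

∂_1: C_1 → C_0 sends each edge [p,q] (with p < q) to q − p. For instance
  ∂[1,3] = [3] − [1].
The resulting 7×18 matrix has rank 6, and its Smith normal form has invariant factors (1,1,1,1,1,1).

∂_2: C_2 → C_1 maps a triangle to the signed sum of its edges. For instance
  ∂[4,6,7] = [6,7] − [4,7] + [4,6],
  ∂[5,6,7] = [6,7] − [5,7] + [5,6].
As a 18×12 matrix over Z this has rank 12, with invariant factors (1,1,1,1,1,1,1,1,1,1,1,2).

Now H_k = ker ∂_k / im ∂_{k+1}, so:

  H_0: rank C_0 − rank ∂_1 = 7 − 6 = 1, and the invariant factors of ∂_1 are all 1, so H_0 ≅ Z.
  H_1: rank ker ∂_1 − rank ∂_2 = (18 − 6) − 12 = 0, and ∂_2 has invariant factor 2 > 1, so H_1 ≅ Z/2Z.
  H_2: rank ker ∂_2 − rank ∂_3 = (12 − 12) − 0 = 0, and there is no ∂_3, so H_2 ≅ 0.

As a check, the Euler characteristic is 7 − 18 + 12 = 1, which agrees with 1 − 0 + 0 = 1.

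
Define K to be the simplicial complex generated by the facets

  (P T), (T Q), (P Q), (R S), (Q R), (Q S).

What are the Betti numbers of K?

Fix the vertex order P < Q < R < S < T and write every simplex with vertices in increasing order. Then dim K = 1 and the simplices of K are:

  0-simplices (5): P, Q, R, S, T
  1-simplices (6): PQ, PT, QR, QS, QT, RS

Hence C_0 ≅ Z^5, C_1 ≅ Z^6.

Boundary ∂_1: C_1 → C_0 sends each edge [p,q] (with p < q) to q − p.
This gives a 5×6 integer matrix of rank 4; reducing to Smith normal form yields diagonal entries (1,1,1,1).

Reading off H_k = ker ∂_k / im ∂_{k+1}:

  H_0: rank C_0 − rank ∂_1 = 5 − 4 = 1, and the invariant factors of ∂_1 are all 1, so H_0 = Z.
  H_1: rank ker ∂_1 − rank ∂_2 = (6 − 4) − 0 = 2, and there is no ∂_2, so H_1 = Z^2.

As a check, the Euler characteristic is 5 − 6 = -1, which agrees with 1 − 2 = -1.
(K is a triangulation of a wedge of 2 circles.)

Hence the Betti numbers are b_0 = 1, b_1 = 2.

b_0 = 1, b_1 = 2.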